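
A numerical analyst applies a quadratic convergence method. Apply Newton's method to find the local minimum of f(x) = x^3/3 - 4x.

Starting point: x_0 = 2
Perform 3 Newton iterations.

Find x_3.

f(x) = x^3/3 - 4x
f'(x) = x^2 - 4, f''(x) = 2x
Newton update: x_{n+1} = x_n - (x_n^2 - 4)/(2*x_n)
Step 1: x_0 = 2, f'=0, f''=4, x_1 = 2
Step 2: x_1 = 2, f'=0, f''=4, x_2 = 2
Step 3: x_2 = 2, f'=0, f''=4, x_3 = 2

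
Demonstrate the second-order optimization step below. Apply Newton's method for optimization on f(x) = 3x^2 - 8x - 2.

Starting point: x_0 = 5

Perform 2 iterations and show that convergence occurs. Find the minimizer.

f(x) = 3x^2 - 8x - 2, f'(x) = 6x + (-8), f''(x) = 6
Step 1: f'(5) = 22, x_1 = 5 - 22/6 = 4/3
Step 2: f'(4/3) = 0, x_2 = 4/3 (converged)
Newton's method converges in 1 step for quadratics.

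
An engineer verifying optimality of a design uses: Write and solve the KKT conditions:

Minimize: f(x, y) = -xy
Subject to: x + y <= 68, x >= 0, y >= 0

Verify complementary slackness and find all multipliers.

Problem: min -xy s.t. x + y <= 68 (multiplier lambda), x >= 0 (mu_x), y >= 0 (mu_y)
KKT stationarity: -y + lambda - mu_x = 0, -x + lambda - mu_y = 0, with lambda, mu_x, mu_y >= 0
Complementary slackness: lambda*(x + y - 68) = 0, mu_x*x = 0, mu_y*y = 0
If lambda = 0: y = -mu_x <= 0 and x = -mu_y <= 0 force x = y = 0 with f = 0; but x = y = 34 is feasible with f = -1156 < 0, so this is not the minimum. Hence lambda > 0 and x + y = 68.
Try x > 0, y > 0 (so mu_x = mu_y = 0): y = lambda, x = lambda => x = y = lambda
x + y = 68 => 2*lambda = 68 => lambda = 34
x* = y* = 34 > 0, consistent with mu_x = mu_y = 0.
(Any feasible point with x = 0 or y = 0 has f = 0 > -1156, so the minimum is not on those boundaries.)
min(-xy) = -1156 (i.e. max xy = 1156)
Multipliers: lambda = 34, mu_x = 0, mu_y = 0
Complementary slackness: lambda*(x + y - 68) = 34*(34 + 34 - 68) = 0, mu_x*x = 0*34 = 0, mu_y*y = 0*34 = 0. Satisfied.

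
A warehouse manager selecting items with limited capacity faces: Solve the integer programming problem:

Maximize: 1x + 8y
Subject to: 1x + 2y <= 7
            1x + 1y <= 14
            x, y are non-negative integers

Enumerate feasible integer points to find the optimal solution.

Constraint 1: 1x + 2y <= 7
Constraint 2: 1x + 1y <= 14
Feasible x range (need y >= 0): 0 <= x <= min(7/1, 14/1) => x in {0, ..., 7}.
Enumerate feasible integer points row by row (the coefficient of y is 8 > 0, so for each x the largest feasible y gives the best value):
  x = 0: y <= min((7 - 1*0)/2, (14 - 1*0)/1) => y in {0, ..., 3}; best 1*0 + 8*3 = 24
  x = 1: y <= min((7 - 1*1)/2, (14 - 1*1)/1) => y in {0, ..., 3}; best 1*1 + 8*3 = 25
  x = 2: y <= min((7 - 1*2)/2, (14 - 1*2)/1) => y in {0, ..., 2}; best 1*2 + 8*2 = 18
  x = 3: y <= min((7 - 1*3)/2, (14 - 1*3)/1) => y in {0, ..., 2}; best 1*3 + 8*2 = 19
  x = 4: y <= min((7 - 1*4)/2, (14 - 1*4)/1) => y in {0, ..., 1}; best 1*4 + 8*1 = 12
  x = 5: y <= min((7 - 1*5)/2, (14 - 1*5)/1) => y in {0, ..., 1}; best 1*5 + 8*1 = 13
  x = 6: y <= min((7 - 1*6)/2, (14 - 1*6)/1) => y in {0}; best 1*6 + 8*0 = 6
  x = 7: y <= min((7 - 1*7)/2, (14 - 1*7)/1) => y in {0}; best 1*7 + 8*0 = 7
The maximum 1x + 8y = 25 is achieved at x = 1, y = 3.
Check: 1*1 + 2*3 = 7 <= 7 and 1*1 + 1*3 = 4 <= 14.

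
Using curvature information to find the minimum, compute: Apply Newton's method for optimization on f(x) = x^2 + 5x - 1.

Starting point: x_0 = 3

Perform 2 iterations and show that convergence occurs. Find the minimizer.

f(x) = x^2 + 5x - 1, f'(x) = 2x + (5), f''(x) = 2
Step 1: f'(3) = 11, x_1 = 3 - 11/2 = -5/2
Step 2: f'(-5/2) = 0, x_2 = -5/2 (converged)
Newton's method converges in 1 step for quadratics.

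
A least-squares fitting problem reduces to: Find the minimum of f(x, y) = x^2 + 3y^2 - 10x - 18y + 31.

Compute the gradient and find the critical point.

f(x,y) = x^2 + 3y^2 - 10x - 18y + 31
df/dx = 2x + (-10) = 0  =>  x = 5
df/dy = 6y + (-18) = 0  =>  y = 3
f(5, 3) = 1*(5)^2 + 3*(3)^2 + -10*(5) + -18*(3) + 31 = -21
Hessian is diagonal with entries 2, 6 > 0, so this is a minimum.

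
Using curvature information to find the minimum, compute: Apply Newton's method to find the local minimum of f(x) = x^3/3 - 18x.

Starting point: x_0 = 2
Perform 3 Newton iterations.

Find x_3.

f(x) = x^3/3 - 18x
f'(x) = x^2 - 18, f''(x) = 2x
Newton update: x_{n+1} = x_n - (x_n^2 - 18)/(2*x_n)
Step 1: x_0 = 2, f'=-14, f''=4, x_1 = 11/2
Step 2: x_1 = 11/2, f'=49/4, f''=11, x_2 = 193/44
Step 3: x_2 = 193/44, f'=2401/1936, f''=193/22, x_3 = 72097/16984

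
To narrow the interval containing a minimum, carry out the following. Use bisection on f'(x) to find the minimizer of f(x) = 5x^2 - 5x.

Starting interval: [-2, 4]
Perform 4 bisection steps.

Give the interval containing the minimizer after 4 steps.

Finding critical point of f(x) = 5x^2 - 5x using bisection on f'(x) = 10x + -5.
f'(x) = 0 when x = 1/2.
Starting interval: [-2, 4]
Step 1: mid = 1, f'(mid) = 5, new interval = [-2, 1]
Step 2: mid = -1/2, f'(mid) = -10, new interval = [-1/2, 1]
Step 3: mid = 1/4, f'(mid) = -5/2, new interval = [1/4, 1]
Step 4: mid = 5/8, f'(mid) = 5/4, new interval = [1/4, 5/8]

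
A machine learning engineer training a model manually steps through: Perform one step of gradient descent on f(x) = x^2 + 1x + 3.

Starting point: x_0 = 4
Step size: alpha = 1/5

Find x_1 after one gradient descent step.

f(x) = x^2 + 1x + 3
f'(x) = 2x + 1
f'(4) = 2*4 + (1) = 9
x_1 = x_0 - alpha * f'(x_0) = 4 - 1/5 * 9 = 11/5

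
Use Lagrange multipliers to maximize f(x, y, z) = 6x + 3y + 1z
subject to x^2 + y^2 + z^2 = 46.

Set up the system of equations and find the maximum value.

Lagrange conditions: 6 = 2*lambda*x, 3 = 2*lambda*y, 1 = 2*lambda*z
So x:6 = y:3 = z:1, i.e. x = 6t, y = 3t, z = 1t
Constraint: t^2*(6^2 + 3^2 + 1^2) = 46
  t^2 * 46 = 46  =>  t = sqrt(1)
Maximum = 6*6t + 3*3t + 1*1t = 46*sqrt(1) = 46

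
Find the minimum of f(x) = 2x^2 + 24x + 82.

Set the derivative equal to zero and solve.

f(x) = 2x^2 + 24x + 82
f'(x) = 4x + (24) = 0
x = -24/4 = -6
f(-6) = 10
Since f''(x) = 4 > 0, this is a minimum.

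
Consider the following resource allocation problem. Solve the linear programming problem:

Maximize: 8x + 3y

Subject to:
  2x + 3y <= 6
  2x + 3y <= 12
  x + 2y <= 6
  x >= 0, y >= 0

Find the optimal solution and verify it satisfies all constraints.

Feasible vertices: (0, 0), (0, 2), (3, 0)
Objective 8x + 3y at each vertex:
  (0, 0): 0
  (0, 2): 6
  (3, 0): 24
Maximum is 24 at (3, 0).
Verify constraints at (x, y) = (3, 0):
  2*3 + 3*0 = 6 <= 6 (active)
  2*3 + 3*0 = 6 <= 12
  1*3 + 2*0 = 3 <= 6
  x = 3 >= 0, y = 0 >= 0. All constraints satisfied.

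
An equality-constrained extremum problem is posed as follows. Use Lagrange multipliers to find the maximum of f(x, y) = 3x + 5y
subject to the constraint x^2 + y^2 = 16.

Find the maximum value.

Set up Lagrange conditions: grad f = lambda * grad g
  3 = 2*lambda*x
  5 = 2*lambda*y
From these: x/y = 3/5, so x = 3t, y = 5t for some t.
Substitute into constraint: (3t)^2 + (5t)^2 = 16
  t^2 * 34 = 16
  t = sqrt(16/34)
Maximum = 3*x + 5*y = (3^2 + 5^2)*t = 34 * sqrt(16/34) = sqrt(544)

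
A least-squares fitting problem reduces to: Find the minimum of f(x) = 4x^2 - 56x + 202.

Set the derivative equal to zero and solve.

f(x) = 4x^2 - 56x + 202
f'(x) = 8x + (-56) = 0
x = 56/8 = 7
f(7) = 6
Since f''(x) = 8 > 0, this is a minimum.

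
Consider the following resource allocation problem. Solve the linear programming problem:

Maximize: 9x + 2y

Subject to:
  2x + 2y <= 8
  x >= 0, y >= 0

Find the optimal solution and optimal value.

The feasible region has vertices at [(0, 0), (4, 0), (0, 4)].
Checking objective 9x + 2y at each vertex:
  (0, 0): 9*0 + 2*0 = 0
  (4, 0): 9*4 + 2*0 = 36
  (0, 4): 9*0 + 2*4 = 8
Maximum is 36 at (4, 0).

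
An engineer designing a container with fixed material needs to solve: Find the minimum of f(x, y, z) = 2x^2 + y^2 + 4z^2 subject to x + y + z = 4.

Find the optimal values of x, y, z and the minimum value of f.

Using Lagrange multipliers on f = 2x^2 + y^2 + 4z^2 with constraint x + y + z = 4:
Conditions: 2*2*x = lambda, 2*1*y = lambda, 2*4*z = lambda
So x = lambda/4, y = lambda/2, z = lambda/8
Substituting into constraint: lambda * (7/8) = 4
lambda = 32/7
x = 8/7, y = 16/7, z = 4/7
Minimum value = 64/7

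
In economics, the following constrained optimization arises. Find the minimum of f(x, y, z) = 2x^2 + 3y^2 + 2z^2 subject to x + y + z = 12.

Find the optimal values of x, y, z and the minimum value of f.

Using Lagrange multipliers on f = 2x^2 + 3y^2 + 2z^2 with constraint x + y + z = 12:
Conditions: 2*2*x = lambda, 2*3*y = lambda, 2*2*z = lambda
So x = lambda/4, y = lambda/6, z = lambda/4
Substituting into constraint: lambda * (2/3) = 12
lambda = 18
x = 9/2, y = 3, z = 9/2
Minimum value = 108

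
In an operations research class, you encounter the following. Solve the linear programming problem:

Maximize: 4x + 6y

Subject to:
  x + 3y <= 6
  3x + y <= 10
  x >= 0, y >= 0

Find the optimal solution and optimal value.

Feasible vertices: (0, 0), (0, 2), (3, 1), (10/3, 0)
Objective 4x + 6y at each:
  (0, 0): 0
  (0, 2): 12
  (3, 1): 18
  (10/3, 0): 40/3
Maximum is 18 at (3, 1).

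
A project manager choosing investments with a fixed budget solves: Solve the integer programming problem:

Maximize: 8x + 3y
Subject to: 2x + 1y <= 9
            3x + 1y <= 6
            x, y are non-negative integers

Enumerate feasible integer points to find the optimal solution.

Constraint 1: 2x + 1y <= 9
Constraint 2: 3x + 1y <= 6
Feasible x range (need y >= 0): 0 <= x <= min(9/2, 6/3) => x in {0, ..., 2}.
Enumerate feasible integer points row by row (the coefficient of y is 3 > 0, so for each x the largest feasible y gives the best value):
  x = 0: y <= min((9 - 2*0)/1, (6 - 3*0)/1) => y in {0, ..., 6}; best 8*0 + 3*6 = 18
  x = 1: y <= min((9 - 2*1)/1, (6 - 3*1)/1) => y in {0, ..., 3}; best 8*1 + 3*3 = 17
  x = 2: y <= min((9 - 2*2)/1, (6 - 3*2)/1) => y in {0}; best 8*2 + 3*0 = 16
The maximum 8x + 3y = 18 is achieved at x = 0, y = 6.
Check: 2*0 + 1*6 = 6 <= 9 and 3*0 + 1*6 = 6 <= 6.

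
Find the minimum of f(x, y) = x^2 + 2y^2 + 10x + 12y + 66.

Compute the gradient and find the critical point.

f(x,y) = x^2 + 2y^2 + 10x + 12y + 66
df/dx = 2x + (10) = 0  =>  x = -5
df/dy = 4y + (12) = 0  =>  y = -3
f(-5, -3) = 1*(-5)^2 + 2*(-3)^2 + 10*(-5) + 12*(-3) + 66 = 23
Hessian is diagonal with entries 2, 4 > 0, so this is a minimum.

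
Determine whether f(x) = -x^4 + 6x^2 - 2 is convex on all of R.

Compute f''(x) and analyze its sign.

f(x) = -x^4 + 6x^2 - 2
f'(x) = -4x^3 + 12x
f''(x) = -12x^2 + 12
f''(x) = -12x^2 + 12 -> -inf as |x| -> inf
Therefore, f is not globally convex on R.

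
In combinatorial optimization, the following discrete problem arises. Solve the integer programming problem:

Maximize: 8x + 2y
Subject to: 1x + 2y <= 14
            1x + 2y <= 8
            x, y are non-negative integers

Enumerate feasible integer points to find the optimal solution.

Constraint 1: 1x + 2y <= 14
Constraint 2: 1x + 2y <= 8
Feasible x range (need y >= 0): 0 <= x <= min(14/1, 8/1) => x in {0, ..., 8}.
Enumerate feasible integer points row by row (the coefficient of y is 2 > 0, so for each x the largest feasible y gives the best value):
  x = 0: y <= min((14 - 1*0)/2, (8 - 1*0)/2) => y in {0, ..., 4}; best 8*0 + 2*4 = 8
  x = 1: y <= min((14 - 1*1)/2, (8 - 1*1)/2) => y in {0, ..., 3}; best 8*1 + 2*3 = 14
  x = 2: y <= min((14 - 1*2)/2, (8 - 1*2)/2) => y in {0, ..., 3}; best 8*2 + 2*3 = 22
  x = 3: y <= min((14 - 1*3)/2, (8 - 1*3)/2) => y in {0, ..., 2}; best 8*3 + 2*2 = 28
  x = 4: y <= min((14 - 1*4)/2, (8 - 1*4)/2) => y in {0, ..., 2}; best 8*4 + 2*2 = 36
  x = 5: y <= min((14 - 1*5)/2, (8 - 1*5)/2) => y in {0, ..., 1}; best 8*5 + 2*1 = 42
  x = 6: y <= min((14 - 1*6)/2, (8 - 1*6)/2) => y in {0, ..., 1}; best 8*6 + 2*1 = 50
  x = 7: y <= min((14 - 1*7)/2, (8 - 1*7)/2) => y in {0}; best 8*7 + 2*0 = 56
  x = 8: y <= min((14 - 1*8)/2, (8 - 1*8)/2) => y in {0}; best 8*8 + 2*0 = 64
The maximum 8x + 2y = 64 is achieved at x = 8, y = 0.
Check: 1*8 + 2*0 = 8 <= 14 and 1*8 + 2*0 = 8 <= 8.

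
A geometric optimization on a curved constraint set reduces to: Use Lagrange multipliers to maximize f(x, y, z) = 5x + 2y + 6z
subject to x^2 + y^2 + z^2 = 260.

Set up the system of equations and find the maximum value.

Lagrange conditions: 5 = 2*lambda*x, 2 = 2*lambda*y, 6 = 2*lambda*z
So x:5 = y:2 = z:6, i.e. x = 5t, y = 2t, z = 6t
Constraint: t^2*(5^2 + 2^2 + 6^2) = 260
  t^2 * 65 = 260  =>  t = sqrt(4)
Maximum = 5*5t + 2*2t + 6*6t = 65*sqrt(4) = 130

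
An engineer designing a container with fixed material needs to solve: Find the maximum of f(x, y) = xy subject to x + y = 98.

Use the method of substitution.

Substitute y = 98 - x into f(x,y) = xy:
g(x) = x(98 - x) = 98x - x^2
g'(x) = 98 - 2x = 0  =>  x = 49
y = 98 - 49 = 49
Maximum value = 49 * 49 = 2401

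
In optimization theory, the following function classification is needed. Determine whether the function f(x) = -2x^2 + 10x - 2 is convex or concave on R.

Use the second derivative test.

f(x) = -2x^2 + 10x - 2
f'(x) = -4x + 10
f''(x) = -4
Since f''(x) = -4 < 0 for all x, f is concave on R.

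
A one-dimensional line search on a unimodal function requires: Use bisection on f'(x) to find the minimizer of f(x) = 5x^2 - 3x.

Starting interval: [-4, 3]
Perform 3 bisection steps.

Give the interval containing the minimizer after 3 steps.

Finding critical point of f(x) = 5x^2 - 3x using bisection on f'(x) = 10x + -3.
f'(x) = 0 when x = 3/10.
Starting interval: [-4, 3]
Step 1: mid = -1/2, f'(mid) = -8, new interval = [-1/2, 3]
Step 2: mid = 5/4, f'(mid) = 19/2, new interval = [-1/2, 5/4]
Step 3: mid = 3/8, f'(mid) = 3/4, new interval = [-1/2, 3/8]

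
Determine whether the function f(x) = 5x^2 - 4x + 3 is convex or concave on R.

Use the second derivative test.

f(x) = 5x^2 - 4x + 3
f'(x) = 10x - 4
f''(x) = 10
Since f''(x) = 10 > 0 for all x, f is convex on R.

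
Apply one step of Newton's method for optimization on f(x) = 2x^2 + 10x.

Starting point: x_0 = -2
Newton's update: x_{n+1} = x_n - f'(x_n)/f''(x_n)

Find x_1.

f(x) = 2x^2 + 10x
f'(x) = 4x + (10), f''(x) = 4
Newton step: x_1 = x_0 - f'(x_0)/f''(x_0)
f'(-2) = 2
x_1 = -2 - 2/4 = -5/2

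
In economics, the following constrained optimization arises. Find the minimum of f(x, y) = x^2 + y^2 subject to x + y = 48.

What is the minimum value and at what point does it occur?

Substitute y = 48 - x into f(x,y) = x^2 + y^2:
g(x) = x^2 + (48 - x)^2 = 2x^2 - 96x + 2304
g'(x) = 4x - 96 = 0  =>  x = 24
y = 48 - 24 = 24
Minimum value = 24^2 + 24^2 = 1152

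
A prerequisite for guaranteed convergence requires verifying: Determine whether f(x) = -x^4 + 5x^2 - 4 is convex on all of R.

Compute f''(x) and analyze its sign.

f(x) = -x^4 + 5x^2 - 4
f'(x) = -4x^3 + 10x
f''(x) = -12x^2 + 10
f''(x) = -12x^2 + 10 -> -inf as |x| -> inf
Therefore, f is not globally convex on R.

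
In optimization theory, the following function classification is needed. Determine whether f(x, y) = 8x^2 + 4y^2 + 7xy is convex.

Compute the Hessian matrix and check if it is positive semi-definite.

f(x,y) = 8x^2 + 4y^2 + 7xy
Hessian H = [[16, 7], [7, 8]]
trace(H) = 24, det(H) = 79
Eigenvalues: (24 +/- sqrt(260)) / 2 = 20.06, 3.938
Since both eigenvalues > 0, f is convex.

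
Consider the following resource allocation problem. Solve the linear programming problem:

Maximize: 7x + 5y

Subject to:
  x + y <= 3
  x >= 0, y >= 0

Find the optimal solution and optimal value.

The feasible region has vertices at [(0, 0), (3, 0), (0, 3)].
Checking objective 7x + 5y at each vertex:
  (0, 0): 7*0 + 5*0 = 0
  (3, 0): 7*3 + 5*0 = 21
  (0, 3): 7*0 + 5*3 = 15
Maximum is 21 at (3, 0).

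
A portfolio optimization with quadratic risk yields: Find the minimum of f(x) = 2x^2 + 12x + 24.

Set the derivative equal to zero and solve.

f(x) = 2x^2 + 12x + 24
f'(x) = 4x + (12) = 0
x = -12/4 = -3
f(-3) = 6
Since f''(x) = 4 > 0, this is a minimum.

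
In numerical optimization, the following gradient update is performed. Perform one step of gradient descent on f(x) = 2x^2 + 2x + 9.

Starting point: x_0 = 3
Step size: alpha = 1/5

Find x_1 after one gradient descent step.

f(x) = 2x^2 + 2x + 9
f'(x) = 4x + 2
f'(3) = 4*3 + (2) = 14
x_1 = x_0 - alpha * f'(x_0) = 3 - 1/5 * 14 = 1/5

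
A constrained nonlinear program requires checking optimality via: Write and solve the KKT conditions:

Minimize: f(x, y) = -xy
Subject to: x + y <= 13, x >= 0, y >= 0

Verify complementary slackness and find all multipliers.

Problem: min -xy s.t. x + y <= 13 (multiplier lambda), x >= 0 (mu_x), y >= 0 (mu_y)
KKT stationarity: -y + lambda - mu_x = 0, -x + lambda - mu_y = 0, with lambda, mu_x, mu_y >= 0
Complementary slackness: lambda*(x + y - 13) = 0, mu_x*x = 0, mu_y*y = 0
If lambda = 0: y = -mu_x <= 0 and x = -mu_y <= 0 force x = y = 0 with f = 0; but x = y = 13/2 is feasible with f = -169/4 < 0, so this is not the minimum. Hence lambda > 0 and x + y = 13.
Try x > 0, y > 0 (so mu_x = mu_y = 0): y = lambda, x = lambda => x = y = lambda
x + y = 13 => 2*lambda = 13 => lambda = 13/2
x* = y* = 13/2 > 0, consistent with mu_x = mu_y = 0.
(Any feasible point with x = 0 or y = 0 has f = 0 > -169/4, so the minimum is not on those boundaries.)
min(-xy) = -169/4 (i.e. max xy = 169/4)
Multipliers: lambda = 13/2, mu_x = 0, mu_y = 0
Complementary slackness: lambda*(x + y - 13) = 13/2*(13/2 + 13/2 - 13) = 0, mu_x*x = 0*13/2 = 0, mu_y*y = 0*13/2 = 0. Satisfied.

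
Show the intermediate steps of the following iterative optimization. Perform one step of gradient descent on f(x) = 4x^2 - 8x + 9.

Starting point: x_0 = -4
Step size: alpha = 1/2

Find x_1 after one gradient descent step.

f(x) = 4x^2 - 8x + 9
f'(x) = 8x - 8
f'(-4) = 8*-4 + (-8) = -40
x_1 = x_0 - alpha * f'(x_0) = -4 - 1/2 * -40 = 16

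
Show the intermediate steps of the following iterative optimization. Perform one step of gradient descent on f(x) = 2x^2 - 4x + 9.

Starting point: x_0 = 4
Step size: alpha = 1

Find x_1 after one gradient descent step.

f(x) = 2x^2 - 4x + 9
f'(x) = 4x - 4
f'(4) = 4*4 + (-4) = 12
x_1 = x_0 - alpha * f'(x_0) = 4 - 1 * 12 = -8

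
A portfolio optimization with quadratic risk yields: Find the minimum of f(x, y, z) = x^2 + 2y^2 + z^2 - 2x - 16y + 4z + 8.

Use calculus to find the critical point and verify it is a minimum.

f(x,y,z) = x^2 + 2y^2 + z^2 - 2x - 16y + 4z + 8
df/dx = 2x + (-2) = 0 => x = 1
df/dy = 4y + (-16) = 0 => y = 4
df/dz = 2z + (4) = 0 => z = -2
f(1,4,-2) = 1*(1)^2 + 2*(4)^2 + 1*(-2)^2 + -2*(1) + -16*(4) + 4*(-2) + 8 = -29
Hessian is diagonal with entries 2, 4, 2 > 0, confirmed minimum.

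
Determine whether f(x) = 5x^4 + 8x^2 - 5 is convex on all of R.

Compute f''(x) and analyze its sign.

f(x) = 5x^4 + 8x^2 - 5
f'(x) = 20x^3 + 16x
f''(x) = 60x^2 + 16
f''(x) = 60x^2 + 16 >= 16 > 0 for all x
Therefore, f is convex on R.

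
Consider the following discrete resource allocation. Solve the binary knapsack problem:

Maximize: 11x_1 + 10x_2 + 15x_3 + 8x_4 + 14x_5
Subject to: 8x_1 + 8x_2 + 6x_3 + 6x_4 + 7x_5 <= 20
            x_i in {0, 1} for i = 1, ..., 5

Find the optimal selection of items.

Items: item 1 (v=11, w=8), item 2 (v=10, w=8), item 3 (v=15, w=6), item 4 (v=8, w=6), item 5 (v=14, w=7)
Capacity: 20
Checking all 32 subsets (w = total weight, v = total value):
  {}: w = 0, v = 0
  {1}: w = 8, v = 11
  {2}: w = 8, v = 10
  {3}: w = 6, v = 15
  {4}: w = 6, v = 8
  {5}: w = 7, v = 14
  {1, 2}: w = 16, v = 21
  {1, 3}: w = 14, v = 26
  {1, 4}: w = 14, v = 19
  {1, 5}: w = 15, v = 25
  {2, 3}: w = 14, v = 25
  {2, 4}: w = 14, v = 18
  {2, 5}: w = 15, v = 24
  {3, 4}: w = 12, v = 23
  {3, 5}: w = 13, v = 29
  {4, 5}: w = 13, v = 22
  {1, 2, 3}: w = 22 > 20, infeasible
  {1, 2, 4}: w = 22 > 20, infeasible
  {1, 2, 5}: w = 23 > 20, infeasible
  {1, 3, 4}: w = 20, v = 34
  {1, 3, 5}: w = 21 > 20, infeasible
  {1, 4, 5}: w = 21 > 20, infeasible
  {2, 3, 4}: w = 20, v = 33
  {2, 3, 5}: w = 21 > 20, infeasible
  {2, 4, 5}: w = 21 > 20, infeasible
  {3, 4, 5}: w = 19, v = 37
  {1, 2, 3, 4}: w = 28 > 20, infeasible
  {1, 2, 3, 5}: w = 29 > 20, infeasible
  {1, 2, 4, 5}: w = 29 > 20, infeasible
  {1, 3, 4, 5}: w = 27 > 20, infeasible
  {2, 3, 4, 5}: w = 27 > 20, infeasible
  {1, 2, 3, 4, 5}: w = 35 > 20, infeasible
Best feasible subset: items [3, 4, 5]
Total weight: 19 <= 20, total value: 37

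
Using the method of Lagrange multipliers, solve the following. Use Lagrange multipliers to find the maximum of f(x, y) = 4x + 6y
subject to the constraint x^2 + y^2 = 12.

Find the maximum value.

Set up Lagrange conditions: grad f = lambda * grad g
  4 = 2*lambda*x
  6 = 2*lambda*y
From these: x/y = 4/6, so x = 4t, y = 6t for some t.
Substitute into constraint: (4t)^2 + (6t)^2 = 12
  t^2 * 52 = 12
  t = sqrt(12/52)
Maximum = 4*x + 6*y = (4^2 + 6^2)*t = 52 * sqrt(12/52) = sqrt(624)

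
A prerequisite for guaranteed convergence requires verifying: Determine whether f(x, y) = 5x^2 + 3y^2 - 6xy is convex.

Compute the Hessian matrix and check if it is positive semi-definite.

f(x,y) = 5x^2 + 3y^2 - 6xy
Hessian H = [[10, -6], [-6, 6]]
trace(H) = 16, det(H) = 24
Eigenvalues: (16 +/- sqrt(160)) / 2 = 14.32, 1.675
Since both eigenvalues > 0, f is convex.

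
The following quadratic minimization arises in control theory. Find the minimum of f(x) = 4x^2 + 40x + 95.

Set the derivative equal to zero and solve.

f(x) = 4x^2 + 40x + 95
f'(x) = 8x + (40) = 0
x = -40/8 = -5
f(-5) = -5
Since f''(x) = 8 > 0, this is a minimum.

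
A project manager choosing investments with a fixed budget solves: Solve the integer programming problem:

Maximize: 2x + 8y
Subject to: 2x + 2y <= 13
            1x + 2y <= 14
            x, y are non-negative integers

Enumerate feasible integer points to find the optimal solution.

Constraint 1: 2x + 2y <= 13
Constraint 2: 1x + 2y <= 14
Feasible x range (need y >= 0): 0 <= x <= min(13/2, 14/1) => x in {0, ..., 6}.
Enumerate feasible integer points row by row (the coefficient of y is 8 > 0, so for each x the largest feasible y gives the best value):
  x = 0: y <= min((13 - 2*0)/2, (14 - 1*0)/2) => y in {0, ..., 6}; best 2*0 + 8*6 = 48
  x = 1: y <= min((13 - 2*1)/2, (14 - 1*1)/2) => y in {0, ..., 5}; best 2*1 + 8*5 = 42
  x = 2: y <= min((13 - 2*2)/2, (14 - 1*2)/2) => y in {0, ..., 4}; best 2*2 + 8*4 = 36
  x = 3: y <= min((13 - 2*3)/2, (14 - 1*3)/2) => y in {0, ..., 3}; best 2*3 + 8*3 = 30
  x = 4: y <= min((13 - 2*4)/2, (14 - 1*4)/2) => y in {0, ..., 2}; best 2*4 + 8*2 = 24
  x = 5: y <= min((13 - 2*5)/2, (14 - 1*5)/2) => y in {0, ..., 1}; best 2*5 + 8*1 = 18
  x = 6: y <= min((13 - 2*6)/2, (14 - 1*6)/2) => y in {0}; best 2*6 + 8*0 = 12
The maximum 2x + 8y = 48 is achieved at x = 0, y = 6.
Check: 2*0 + 2*6 = 12 <= 13 and 1*0 + 2*6 = 12 <= 14.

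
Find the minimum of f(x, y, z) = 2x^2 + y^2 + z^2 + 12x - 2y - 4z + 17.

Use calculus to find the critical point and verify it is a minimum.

f(x,y,z) = 2x^2 + y^2 + z^2 + 12x - 2y - 4z + 17
df/dx = 4x + (12) = 0 => x = -3
df/dy = 2y + (-2) = 0 => y = 1
df/dz = 2z + (-4) = 0 => z = 2
f(-3,1,2) = 2*(-3)^2 + 1*(1)^2 + 1*(2)^2 + 12*(-3) + -2*(1) + -4*(2) + 17 = -6
Hessian is diagonal with entries 4, 2, 2 > 0, confirmed minimum.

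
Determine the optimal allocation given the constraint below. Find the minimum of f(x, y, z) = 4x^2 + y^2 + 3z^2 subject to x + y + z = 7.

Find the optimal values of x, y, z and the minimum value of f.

Using Lagrange multipliers on f = 4x^2 + y^2 + 3z^2 with constraint x + y + z = 7:
Conditions: 2*4*x = lambda, 2*1*y = lambda, 2*3*z = lambda
So x = lambda/8, y = lambda/2, z = lambda/6
Substituting into constraint: lambda * (19/24) = 7
lambda = 168/19
x = 21/19, y = 84/19, z = 28/19
Minimum value = 588/19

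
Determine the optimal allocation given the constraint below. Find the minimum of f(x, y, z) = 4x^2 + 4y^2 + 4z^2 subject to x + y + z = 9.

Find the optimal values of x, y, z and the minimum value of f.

Using Lagrange multipliers on f = 4x^2 + 4y^2 + 4z^2 with constraint x + y + z = 9:
Conditions: 2*4*x = lambda, 2*4*y = lambda, 2*4*z = lambda
So x = lambda/8, y = lambda/8, z = lambda/8
Substituting into constraint: lambda * (3/8) = 9
lambda = 24
x = 3, y = 3, z = 3
Minimum value = 108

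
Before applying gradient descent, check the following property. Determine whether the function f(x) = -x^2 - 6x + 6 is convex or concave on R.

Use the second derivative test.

f(x) = -x^2 - 6x + 6
f'(x) = -2x - 6
f''(x) = -2
Since f''(x) = -2 < 0 for all x, f is concave on R.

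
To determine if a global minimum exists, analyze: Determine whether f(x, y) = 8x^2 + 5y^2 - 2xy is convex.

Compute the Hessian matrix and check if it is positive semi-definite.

f(x,y) = 8x^2 + 5y^2 - 2xy
Hessian H = [[16, -2], [-2, 10]]
trace(H) = 26, det(H) = 156
Eigenvalues: (26 +/- sqrt(52)) / 2 = 16.61, 9.394
Since both eigenvalues > 0, f is convex.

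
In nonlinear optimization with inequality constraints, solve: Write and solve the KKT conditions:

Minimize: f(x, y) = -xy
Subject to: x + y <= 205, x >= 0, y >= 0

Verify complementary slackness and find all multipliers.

Problem: min -xy s.t. x + y <= 205 (multiplier lambda), x >= 0 (mu_x), y >= 0 (mu_y)
KKT stationarity: -y + lambda - mu_x = 0, -x + lambda - mu_y = 0, with lambda, mu_x, mu_y >= 0
Complementary slackness: lambda*(x + y - 205) = 0, mu_x*x = 0, mu_y*y = 0
If lambda = 0: y = -mu_x <= 0 and x = -mu_y <= 0 force x = y = 0 with f = 0; but x = y = 205/2 is feasible with f = -42025/4 < 0, so this is not the minimum. Hence lambda > 0 and x + y = 205.
Try x > 0, y > 0 (so mu_x = mu_y = 0): y = lambda, x = lambda => x = y = lambda
x + y = 205 => 2*lambda = 205 => lambda = 205/2
x* = y* = 205/2 > 0, consistent with mu_x = mu_y = 0.
(Any feasible point with x = 0 or y = 0 has f = 0 > -42025/4, so the minimum is not on those boundaries.)
min(-xy) = -42025/4 (i.e. max xy = 42025/4)
Multipliers: lambda = 205/2, mu_x = 0, mu_y = 0
Complementary slackness: lambda*(x + y - 205) = 205/2*(205/2 + 205/2 - 205) = 0, mu_x*x = 0*205/2 = 0, mu_y*y = 0*205/2 = 0. Satisfied.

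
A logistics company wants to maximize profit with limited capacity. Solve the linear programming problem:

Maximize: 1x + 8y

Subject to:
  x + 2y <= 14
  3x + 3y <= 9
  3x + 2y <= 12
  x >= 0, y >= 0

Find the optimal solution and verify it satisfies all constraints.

Feasible vertices: (0, 0), (0, 3), (3, 0)
Objective 1x + 8y at each vertex:
  (0, 0): 0
  (0, 3): 24
  (3, 0): 3
Maximum is 24 at (0, 3).
Verify constraints at (x, y) = (0, 3):
  1*0 + 2*3 = 6 <= 14
  3*0 + 3*3 = 9 <= 9 (active)
  3*0 + 2*3 = 6 <= 12
  x = 0 >= 0, y = 3 >= 0. All constraints satisfied.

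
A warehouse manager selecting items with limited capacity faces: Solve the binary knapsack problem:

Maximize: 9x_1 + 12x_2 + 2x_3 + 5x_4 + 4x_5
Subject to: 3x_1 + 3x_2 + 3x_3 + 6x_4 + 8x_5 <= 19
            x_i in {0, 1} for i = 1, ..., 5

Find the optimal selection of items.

Items: item 1 (v=9, w=3), item 2 (v=12, w=3), item 3 (v=2, w=3), item 4 (v=5, w=6), item 5 (v=4, w=8)
Capacity: 19
Checking all 32 subsets (w = total weight, v = total value):
  {}: w = 0, v = 0
  {1}: w = 3, v = 9
  {2}: w = 3, v = 12
  {3}: w = 3, v = 2
  {4}: w = 6, v = 5
  {5}: w = 8, v = 4
  {1, 2}: w = 6, v = 21
  {1, 3}: w = 6, v = 11
  {1, 4}: w = 9, v = 14
  {1, 5}: w = 11, v = 13
  {2, 3}: w = 6, v = 14
  {2, 4}: w = 9, v = 17
  {2, 5}: w = 11, v = 16
  {3, 4}: w = 9, v = 7
  {3, 5}: w = 11, v = 6
  {4, 5}: w = 14, v = 9
  {1, 2, 3}: w = 9, v = 23
  {1, 2, 4}: w = 12, v = 26
  {1, 2, 5}: w = 14, v = 25
  {1, 3, 4}: w = 12, v = 16
  {1, 3, 5}: w = 14, v = 15
  {1, 4, 5}: w = 17, v = 18
  {2, 3, 4}: w = 12, v = 19
  {2, 3, 5}: w = 14, v = 18
  {2, 4, 5}: w = 17, v = 21
  {3, 4, 5}: w = 17, v = 11
  {1, 2, 3, 4}: w = 15, v = 28
  {1, 2, 3, 5}: w = 17, v = 27
  {1, 2, 4, 5}: w = 20 > 19, infeasible
  {1, 3, 4, 5}: w = 20 > 19, infeasible
  {2, 3, 4, 5}: w = 20 > 19, infeasible
  {1, 2, 3, 4, 5}: w = 23 > 19, infeasible
Best feasible subset: items [1, 2, 3, 4]
Total weight: 15 <= 19, total value: 28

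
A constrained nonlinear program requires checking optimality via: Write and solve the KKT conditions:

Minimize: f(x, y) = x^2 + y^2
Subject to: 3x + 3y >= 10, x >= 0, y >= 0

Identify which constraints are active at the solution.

KKT conditions for min x^2 + y^2 s.t. 3x + 3y >= 10, x >= 0, y >= 0:
Stationarity: 2x = mu*3 + mu_x, 2y = mu*3 + mu_y, with mu, mu_x, mu_y >= 0
Complementary slackness: mu*(3x + 3y - 10) = 0, mu_x*x = 0, mu_y*y = 0
(0, 0) is infeasible (3*0 + 3*0 < 10), so if mu = 0 stationarity would force x = mu_x/2 >= 0, y = mu_y/2 >= 0 with mu_x*x = mu_y*y = 0, i.e. x = y = 0: contradiction. Hence mu > 0 and 3x + 3y = 10 is active.
Try x > 0, y > 0 (so mu_x = mu_y = 0): x = 3*mu/2, y = 3*mu/2
Substitute: 3*(3*mu/2) + 3*(3*mu/2) = 10
  mu*18/2 = 10 => mu = 10/9
x* = 5/3 > 0, y* = 5/3 > 0, consistent with mu_x = mu_y = 0.
f is convex and the constraints are linear, so this KKT point is the global minimum.
f* = 50/9
Active constraints: 3x + 3y >= 10 (holds with equality, mu = 10/9 > 0); x >= 0 and y >= 0 are inactive (mu_x = mu_y = 0).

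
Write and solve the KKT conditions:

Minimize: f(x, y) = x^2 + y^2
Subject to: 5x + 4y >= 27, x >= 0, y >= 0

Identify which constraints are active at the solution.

KKT conditions for min x^2 + y^2 s.t. 5x + 4y >= 27, x >= 0, y >= 0:
Stationarity: 2x = mu*5 + mu_x, 2y = mu*4 + mu_y, with mu, mu_x, mu_y >= 0
Complementary slackness: mu*(5x + 4y - 27) = 0, mu_x*x = 0, mu_y*y = 0
(0, 0) is infeasible (5*0 + 4*0 < 27), so if mu = 0 stationarity would force x = mu_x/2 >= 0, y = mu_y/2 >= 0 with mu_x*x = mu_y*y = 0, i.e. x = y = 0: contradiction. Hence mu > 0 and 5x + 4y = 27 is active.
Try x > 0, y > 0 (so mu_x = mu_y = 0): x = 5*mu/2, y = 4*mu/2
Substitute: 5*(5*mu/2) + 4*(4*mu/2) = 27
  mu*41/2 = 27 => mu = 54/41
x* = 135/41 > 0, y* = 108/41 > 0, consistent with mu_x = mu_y = 0.
f is convex and the constraints are linear, so this KKT point is the global minimum.
f* = 729/41
Active constraints: 5x + 4y >= 27 (holds with equality, mu = 54/41 > 0); x >= 0 and y >= 0 are inactive (mu_x = mu_y = 0).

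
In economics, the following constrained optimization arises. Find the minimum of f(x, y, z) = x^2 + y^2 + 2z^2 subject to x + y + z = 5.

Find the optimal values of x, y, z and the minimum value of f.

Using Lagrange multipliers on f = x^2 + y^2 + 2z^2 with constraint x + y + z = 5:
Conditions: 2*1*x = lambda, 2*1*y = lambda, 2*2*z = lambda
So x = lambda/2, y = lambda/2, z = lambda/4
Substituting into constraint: lambda * (5/4) = 5
lambda = 4
x = 2, y = 2, z = 1
Minimum value = 10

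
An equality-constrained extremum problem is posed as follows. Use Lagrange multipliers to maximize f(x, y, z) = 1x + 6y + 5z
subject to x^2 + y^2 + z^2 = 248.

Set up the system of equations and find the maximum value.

Lagrange conditions: 1 = 2*lambda*x, 6 = 2*lambda*y, 5 = 2*lambda*z
So x:1 = y:6 = z:5, i.e. x = 1t, y = 6t, z = 5t
Constraint: t^2*(1^2 + 6^2 + 5^2) = 248
  t^2 * 62 = 248  =>  t = sqrt(4)
Maximum = 1*1t + 6*6t + 5*5t = 62*sqrt(4) = 124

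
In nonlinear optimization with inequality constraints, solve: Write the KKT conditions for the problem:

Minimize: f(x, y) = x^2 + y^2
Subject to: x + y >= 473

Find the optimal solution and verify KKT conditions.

KKT conditions for min x^2 + y^2 s.t. x + y >= 473:
Stationarity: 2x = mu, 2y = mu
So x = y = mu/2.
Complementary slackness: mu*(x + y - 473) = 0
Primal feasibility: x + y >= 473; dual feasibility: mu >= 0
If mu = 0 then x = y = 0, but 0 + 0 < 473 is infeasible, so the constraint is active.
Constraint active: x + y = 2*(mu/2) = 473 => mu = 473
x = y = 473/2, f = 223729/2
Verify: stationarity 2*(473/2) = 473 = mu; primal 473/2 + 473/2 = 473 >= 473; dual mu = 473 >= 0; complementary slackness 473*(473 - 473) = 0. All KKT conditions hold.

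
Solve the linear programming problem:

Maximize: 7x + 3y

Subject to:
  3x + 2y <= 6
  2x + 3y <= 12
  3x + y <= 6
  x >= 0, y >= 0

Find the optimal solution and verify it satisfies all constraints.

Feasible vertices: (0, 0), (0, 3), (2, 0)
Objective 7x + 3y at each vertex:
  (0, 0): 0
  (0, 3): 9
  (2, 0): 14
Maximum is 14 at (2, 0).
Verify constraints at (x, y) = (2, 0):
  3*2 + 2*0 = 6 <= 6 (active)
  2*2 + 3*0 = 4 <= 12
  3*2 + 1*0 = 6 <= 6 (active)
  x = 2 >= 0, y = 0 >= 0. All constraints satisfied.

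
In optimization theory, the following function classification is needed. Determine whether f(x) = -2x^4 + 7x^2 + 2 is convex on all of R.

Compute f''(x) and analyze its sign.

f(x) = -2x^4 + 7x^2 + 2
f'(x) = -8x^3 + 14x
f''(x) = -24x^2 + 14
f''(x) = -24x^2 + 14 -> -inf as |x| -> inf
Therefore, f is not globally convex on R.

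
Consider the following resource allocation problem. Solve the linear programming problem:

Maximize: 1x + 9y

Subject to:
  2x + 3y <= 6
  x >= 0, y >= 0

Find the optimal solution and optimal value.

The feasible region has vertices at [(0, 0), (3, 0), (0, 2)].
Checking objective 1x + 9y at each vertex:
  (0, 0): 1*0 + 9*0 = 0
  (3, 0): 1*3 + 9*0 = 3
  (0, 2): 1*0 + 9*2 = 18
Maximum is 18 at (0, 2).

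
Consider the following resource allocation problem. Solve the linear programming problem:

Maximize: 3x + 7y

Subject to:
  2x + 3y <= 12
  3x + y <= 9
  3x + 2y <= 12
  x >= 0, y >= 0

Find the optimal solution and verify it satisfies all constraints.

Feasible vertices: (0, 0), (0, 4), (15/7, 18/7), (3, 0)
Objective 3x + 7y at each vertex:
  (0, 0): 0
  (0, 4): 28
  (15/7, 18/7): 171/7
  (3, 0): 9
Maximum is 28 at (0, 4).
Verify constraints at (x, y) = (0, 4):
  2*0 + 3*4 = 12 <= 12 (active)
  3*0 + 1*4 = 4 <= 9
  3*0 + 2*4 = 8 <= 12
  x = 0 >= 0, y = 4 >= 0. All constraints satisfied.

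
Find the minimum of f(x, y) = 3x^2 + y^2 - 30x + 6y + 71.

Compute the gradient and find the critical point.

f(x,y) = 3x^2 + y^2 - 30x + 6y + 71
df/dx = 6x + (-30) = 0  =>  x = 5
df/dy = 2y + (6) = 0  =>  y = -3
f(5, -3) = 3*(5)^2 + 1*(-3)^2 + -30*(5) + 6*(-3) + 71 = -13
Hessian is diagonal with entries 6, 2 > 0, so this is a minimum.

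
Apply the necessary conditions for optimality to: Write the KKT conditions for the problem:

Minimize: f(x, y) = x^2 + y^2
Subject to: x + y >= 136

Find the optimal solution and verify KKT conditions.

KKT conditions for min x^2 + y^2 s.t. x + y >= 136:
Stationarity: 2x = mu, 2y = mu
So x = y = mu/2.
Complementary slackness: mu*(x + y - 136) = 0
Primal feasibility: x + y >= 136; dual feasibility: mu >= 0
If mu = 0 then x = y = 0, but 0 + 0 < 136 is infeasible, so the constraint is active.
Constraint active: x + y = 2*(mu/2) = 136 => mu = 136
x = y = 68, f = 9248
Verify: stationarity 2*68 = 136 = mu; primal 68 + 68 = 136 >= 136; dual mu = 136 >= 0; complementary slackness 136*(136 - 136) = 0. All KKT conditions hold.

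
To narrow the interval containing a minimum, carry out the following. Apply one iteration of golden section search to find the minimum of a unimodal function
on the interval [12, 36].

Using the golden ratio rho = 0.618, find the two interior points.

Golden section search on [12, 36].
Golden ratio rho = 0.618 (approx).
Interior points:
  x_1 = 12 + (1-0.618)*24 = 21.1680
  x_2 = 12 + 0.618*24 = 26.8320
Compare f(x_1) and f(x_2) to determine which subinterval to keep.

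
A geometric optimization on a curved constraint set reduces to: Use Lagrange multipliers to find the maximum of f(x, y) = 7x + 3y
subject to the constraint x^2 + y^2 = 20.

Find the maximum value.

Set up Lagrange conditions: grad f = lambda * grad g
  7 = 2*lambda*x
  3 = 2*lambda*y
From these: x/y = 7/3, so x = 7t, y = 3t for some t.
Substitute into constraint: (7t)^2 + (3t)^2 = 20
  t^2 * 58 = 20
  t = sqrt(20/58)
Maximum = 7*x + 3*y = (7^2 + 3^2)*t = 58 * sqrt(20/58) = sqrt(1160)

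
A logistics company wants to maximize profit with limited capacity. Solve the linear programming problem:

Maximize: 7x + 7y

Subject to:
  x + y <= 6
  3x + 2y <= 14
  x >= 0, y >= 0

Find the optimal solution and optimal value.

Feasible vertices: (0, 0), (0, 6), (2, 4), (14/3, 0)
Objective 7x + 7y at each:
  (0, 0): 0
  (0, 6): 42
  (2, 4): 42
  (14/3, 0): 98/3
Maximum is 42 at (0, 6).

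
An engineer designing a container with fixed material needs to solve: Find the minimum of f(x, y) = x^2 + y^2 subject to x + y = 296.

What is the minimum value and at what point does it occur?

Substitute y = 296 - x into f(x,y) = x^2 + y^2:
g(x) = x^2 + (296 - x)^2 = 2x^2 - 592x + 87616
g'(x) = 4x - 592 = 0  =>  x = 148
y = 296 - 148 = 148
Minimum value = 148^2 + 148^2 = 43808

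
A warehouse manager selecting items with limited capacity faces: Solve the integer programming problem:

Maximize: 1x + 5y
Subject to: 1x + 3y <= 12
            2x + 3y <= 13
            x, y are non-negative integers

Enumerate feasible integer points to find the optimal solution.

Constraint 1: 1x + 3y <= 12
Constraint 2: 2x + 3y <= 13
Feasible x range (need y >= 0): 0 <= x <= min(12/1, 13/2) => x in {0, ..., 6}.
Enumerate feasible integer points row by row (the coefficient of y is 5 > 0, so for each x the largest feasible y gives the best value):
  x = 0: y <= min((12 - 1*0)/3, (13 - 2*0)/3) => y in {0, ..., 4}; best 1*0 + 5*4 = 20
  x = 1: y <= min((12 - 1*1)/3, (13 - 2*1)/3) => y in {0, ..., 3}; best 1*1 + 5*3 = 16
  x = 2: y <= min((12 - 1*2)/3, (13 - 2*2)/3) => y in {0, ..., 3}; best 1*2 + 5*3 = 17
  x = 3: y <= min((12 - 1*3)/3, (13 - 2*3)/3) => y in {0, ..., 2}; best 1*3 + 5*2 = 13
  x = 4: y <= min((12 - 1*4)/3, (13 - 2*4)/3) => y in {0, ..., 1}; best 1*4 + 5*1 = 9
  x = 5: y <= min((12 - 1*5)/3, (13 - 2*5)/3) => y in {0, ..., 1}; best 1*5 + 5*1 = 10
  x = 6: y <= min((12 - 1*6)/3, (13 - 2*6)/3) => y in {0}; best 1*6 + 5*0 = 6
The maximum 1x + 5y = 20 is achieved at x = 0, y = 4.
Check: 1*0 + 3*4 = 12 <= 12 and 2*0 + 3*4 = 12 <= 13.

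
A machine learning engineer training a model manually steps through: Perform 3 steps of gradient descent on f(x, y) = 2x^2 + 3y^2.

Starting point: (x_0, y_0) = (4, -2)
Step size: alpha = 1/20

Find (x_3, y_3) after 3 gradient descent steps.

f(x,y) = 2x^2 + 3y^2
grad_x = 4x + 0y, grad_y = 6y + 0x
Step 1: grad = (16, -12), (16/5, -7/5)
Step 2: grad = (64/5, -42/5), (64/25, -49/50)
Step 3: grad = (256/25, -147/25), (256/125, -343/500)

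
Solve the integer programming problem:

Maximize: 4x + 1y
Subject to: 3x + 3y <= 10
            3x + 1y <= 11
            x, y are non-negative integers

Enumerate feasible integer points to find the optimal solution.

Constraint 1: 3x + 3y <= 10
Constraint 2: 3x + 1y <= 11
Feasible x range (need y >= 0): 0 <= x <= min(10/3, 11/3) => x in {0, ..., 3}.
Enumerate feasible integer points row by row (the coefficient of y is 1 > 0, so for each x the largest feasible y gives the best value):
  x = 0: y <= min((10 - 3*0)/3, (11 - 3*0)/1) => y in {0, ..., 3}; best 4*0 + 1*3 = 3
  x = 1: y <= min((10 - 3*1)/3, (11 - 3*1)/1) => y in {0, ..., 2}; best 4*1 + 1*2 = 6
  x = 2: y <= min((10 - 3*2)/3, (11 - 3*2)/1) => y in {0, ..., 1}; best 4*2 + 1*1 = 9
  x = 3: y <= min((10 - 3*3)/3, (11 - 3*3)/1) => y in {0}; best 4*3 + 1*0 = 12
The maximum 4x + 1y = 12 is achieved at x = 3, y = 0.
Check: 3*3 + 3*0 = 9 <= 10 and 3*3 + 1*0 = 9 <= 11.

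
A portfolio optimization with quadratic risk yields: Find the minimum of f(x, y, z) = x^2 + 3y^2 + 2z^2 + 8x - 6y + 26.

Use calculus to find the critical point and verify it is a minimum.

f(x,y,z) = x^2 + 3y^2 + 2z^2 + 8x - 6y + 26
df/dx = 2x + (8) = 0 => x = -4
df/dy = 6y + (-6) = 0 => y = 1
df/dz = 4z + (0) = 0 => z = 0
f(-4,1,0) = 1*(-4)^2 + 3*(1)^2 + 2*(0)^2 + 8*(-4) + -6*(1) + 26 = 7
Hessian is diagonal with entries 2, 6, 4 > 0, confirmed minimum.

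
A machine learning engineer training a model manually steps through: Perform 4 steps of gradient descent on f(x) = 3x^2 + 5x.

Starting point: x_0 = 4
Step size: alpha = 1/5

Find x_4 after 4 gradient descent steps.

f(x) = 3x^2 + 5x, f'(x) = 6x + (5)
Step 1: f'(4) = 29, x_1 = 4 - 1/5 * 29 = -9/5
Step 2: f'(-9/5) = -29/5, x_2 = -9/5 - 1/5 * -29/5 = -16/25
Step 3: f'(-16/25) = 29/25, x_3 = -16/25 - 1/5 * 29/25 = -109/125
Step 4: f'(-109/125) = -29/125, x_4 = -109/125 - 1/5 * -29/125 = -516/625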